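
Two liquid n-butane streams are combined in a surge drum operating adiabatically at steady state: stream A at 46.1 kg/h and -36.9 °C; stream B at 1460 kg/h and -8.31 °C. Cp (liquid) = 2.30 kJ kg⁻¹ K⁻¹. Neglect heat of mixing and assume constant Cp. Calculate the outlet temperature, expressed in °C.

T_out = -9.19 °C

Energy balance with Q = 0: Σ ṁᵢCp,ᵢ(T_out − Tᵢ) = 0
T_out = Σ ṁᵢCp,ᵢTᵢ / Σ ṁᵢCp,ᵢ
      = -31817 / 3464 = -9.1851 °C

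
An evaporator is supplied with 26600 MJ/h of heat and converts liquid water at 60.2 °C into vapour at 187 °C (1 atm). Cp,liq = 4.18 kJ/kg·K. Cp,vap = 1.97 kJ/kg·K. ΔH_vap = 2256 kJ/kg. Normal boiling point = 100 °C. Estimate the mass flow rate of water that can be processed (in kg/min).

ṁ = 171 kg/min

Δh = 4.18×(100−60.2) + 2256 + 1.97×(187−100) = 2593.8 kJ/kg
Q = 26600 MJ/h = 7388.9 kJ/s = 443330 kJ/min
ṁ = Q/Δh = 443330 / 2593.8 = 170.92 kg/min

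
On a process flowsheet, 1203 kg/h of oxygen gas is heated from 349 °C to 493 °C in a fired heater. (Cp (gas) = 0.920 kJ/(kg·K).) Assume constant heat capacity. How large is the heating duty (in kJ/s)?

Q = ṁ·Cp·ΔT = 1203 × 0.920 × (493 − 349) = 159370 kJ/h
Converting: 159370 / 3600 s = 44.27 kW

Q = 44.3 kJ/s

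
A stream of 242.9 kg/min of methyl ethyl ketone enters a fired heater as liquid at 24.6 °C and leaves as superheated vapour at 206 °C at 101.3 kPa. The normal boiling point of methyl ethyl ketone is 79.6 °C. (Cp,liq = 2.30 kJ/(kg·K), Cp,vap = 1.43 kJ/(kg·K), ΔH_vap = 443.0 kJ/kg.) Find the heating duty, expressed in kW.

Q = 3040 kW

liquid 24.6→79.6 °C: 126.5 kJ/kg
vaporisation at 79.6 °C: 443 kJ/kg
vapour 79.6→206 °C: 180.75 kJ/kg
Δh = 126.5 + 443 + 180.75 = 750.25 kJ/kg
Q = ṁ·Δh = 242.9 kg/min × 750.25 kJ/kg = 182240 kJ/min
|Q| = 3037.3 kW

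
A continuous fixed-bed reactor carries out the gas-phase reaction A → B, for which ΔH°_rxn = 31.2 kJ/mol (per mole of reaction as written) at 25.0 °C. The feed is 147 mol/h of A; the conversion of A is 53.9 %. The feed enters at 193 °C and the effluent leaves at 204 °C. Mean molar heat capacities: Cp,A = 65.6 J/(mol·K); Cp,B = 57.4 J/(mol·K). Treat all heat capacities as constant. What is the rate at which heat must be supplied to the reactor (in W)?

Q_in = 684 W

Extent of reaction ξ = 0.539 × 147 = 79.233 mol/h
Reaction term: ξ·ΔH°_rxn = 79.233 × 31.2 = 2472.1 kJ/h
Sensible, feed 193→25 °C: -1620.1 kJ/h
Outlet flows (mol/h): A 67.767, B 79.233
Sensible, products 25→204 °C: 1609.8 kJ/h
Q = ΔH = 2461.8 kJ/h = 0.68385 kW
Heat supplied = 683.85 W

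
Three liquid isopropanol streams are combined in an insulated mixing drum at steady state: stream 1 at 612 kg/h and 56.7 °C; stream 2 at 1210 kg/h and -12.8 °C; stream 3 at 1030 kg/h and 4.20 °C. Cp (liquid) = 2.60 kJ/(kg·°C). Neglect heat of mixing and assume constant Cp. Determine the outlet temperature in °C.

T_out = 8.25 °C

No heat crosses the boundary, so H_out = H_in.
Σ ṁᵢCp,ᵢTᵢ = 612×2.60×56.7 + 1210×2.60×-12.8 + 1030×2.60×4.20 = 61200
Σ ṁᵢCp,ᵢ = 612×2.60 + 1210×2.60 + 1030×2.60 = 7415.2
T_out = 61200 / 7415.2 = 8.2533 °C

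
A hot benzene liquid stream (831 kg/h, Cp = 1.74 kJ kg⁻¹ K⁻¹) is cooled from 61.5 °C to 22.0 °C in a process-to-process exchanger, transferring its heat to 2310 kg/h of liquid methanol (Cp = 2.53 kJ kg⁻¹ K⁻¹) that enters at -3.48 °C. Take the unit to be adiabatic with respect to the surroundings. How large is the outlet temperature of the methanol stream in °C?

T_c,out = 6.29 °C

Heat released by hot stream: Q = 831 × 1.74 × (61.5 − 22.0) = 57115 kJ/h
Energy balance on cold side (adiabatic exchanger): Q = ṁ_c·Cp_c·(T_c,out − T_c,in)
T_c,out = -3.48 + 57115/(2310 × 2.53) = 6.2927 °C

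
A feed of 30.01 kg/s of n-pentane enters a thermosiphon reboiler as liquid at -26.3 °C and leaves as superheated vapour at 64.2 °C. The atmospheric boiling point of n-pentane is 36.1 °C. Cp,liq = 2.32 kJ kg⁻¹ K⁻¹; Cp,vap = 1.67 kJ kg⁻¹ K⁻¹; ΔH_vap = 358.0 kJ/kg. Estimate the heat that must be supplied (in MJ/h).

liquid -26.3→36.1 °C: 144.77 kJ/kg
vaporisation at 36.1 °C: 358 kJ/kg
vapour 36.1→64.2 °C: 46.927 kJ/kg
Δh = 144.77 + 358 + 46.927 = 549.7 kJ/kg
Q = ṁ·Δh = 30.01 kg/s × 549.7 kJ/kg = 16496 kJ/s
|Q| = 16496 kW = 59387 MJ/h

Q = 59400 MJ/h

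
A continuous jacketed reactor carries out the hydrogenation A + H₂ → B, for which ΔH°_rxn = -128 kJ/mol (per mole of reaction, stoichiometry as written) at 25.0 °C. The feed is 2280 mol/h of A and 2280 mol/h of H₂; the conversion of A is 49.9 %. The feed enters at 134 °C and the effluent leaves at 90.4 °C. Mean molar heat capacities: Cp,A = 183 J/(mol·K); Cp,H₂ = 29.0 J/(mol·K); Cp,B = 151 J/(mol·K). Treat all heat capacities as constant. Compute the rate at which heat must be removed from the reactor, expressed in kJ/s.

Extent of reaction ξ = 0.499 × 2280 = 1137.7 mol/h
Reaction term: ξ·ΔH°_rxn = 1137.7 × -128 = -145630 kJ/h
Sensible, feed 134→25 °C: -52686 kJ/h
Outlet flows (mol/h): A 1142.3, H₂ 1142.3, B 1137.7
Sensible, products 25→90.4 °C: 27073 kJ/h
Q = ΔH = -171240 kJ/h = -47.567 kW
Heat removed = 47.567 kJ/s

Q_out = 47.6 kJ/s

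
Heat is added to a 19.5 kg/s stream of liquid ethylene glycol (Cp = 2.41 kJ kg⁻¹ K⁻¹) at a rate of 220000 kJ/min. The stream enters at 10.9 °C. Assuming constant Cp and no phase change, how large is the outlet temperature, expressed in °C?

Q = 220000 kJ/min = 3666.7 kJ/s
ΔT = Q/(ṁ·Cp) = 3666.7/(19.5×2.41) = 78.022 K
T_out = 10.9 + 78.022 = 88.922 °C

T_out = 88.9 °C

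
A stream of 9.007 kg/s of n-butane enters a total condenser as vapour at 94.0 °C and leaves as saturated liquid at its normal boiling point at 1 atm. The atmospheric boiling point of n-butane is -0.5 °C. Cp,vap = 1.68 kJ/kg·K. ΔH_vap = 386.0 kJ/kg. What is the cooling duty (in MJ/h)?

Q_c = 17700 MJ/h

vapour 94.0→-0.5 °C: -158.76 kJ/kg
condensation at -0.5 °C: -386 kJ/kg
Δh = -158.76 + -386 = -544.76 kJ/kg
Q = ṁ·Δh = 9.007 kg/s × -544.76 kJ/kg = -4906.7 kJ/s
|Q| = 4906.7 kW = 17664 MJ/h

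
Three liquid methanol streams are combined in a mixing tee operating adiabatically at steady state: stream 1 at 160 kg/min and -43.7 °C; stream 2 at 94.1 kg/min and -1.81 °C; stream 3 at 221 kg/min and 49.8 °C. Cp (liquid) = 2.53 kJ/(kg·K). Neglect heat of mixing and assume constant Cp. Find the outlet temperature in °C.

Energy balance with Q = 0: Σ ṁᵢCp,ᵢ(T_out − Tᵢ) = 0
Σ ṁᵢCp,ᵢTᵢ = 160×2.53×-43.7 + 94.1×2.53×-1.81 + 221×2.53×49.8 = 9724
Σ ṁᵢCp,ᵢ = 160×2.53 + 94.1×2.53 + 221×2.53 = 1202
T_out = 9724 / 1202 = 8.0898 °C

T_out = 8.09 °C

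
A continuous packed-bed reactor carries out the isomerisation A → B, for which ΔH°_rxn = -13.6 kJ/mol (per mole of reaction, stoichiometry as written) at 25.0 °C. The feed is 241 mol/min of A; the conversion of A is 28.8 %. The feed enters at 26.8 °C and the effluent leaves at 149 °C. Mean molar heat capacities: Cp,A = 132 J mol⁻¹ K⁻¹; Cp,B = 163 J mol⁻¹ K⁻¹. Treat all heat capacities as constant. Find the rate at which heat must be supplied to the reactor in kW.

Q_in = 53.5 kW

Extent of reaction ξ = 0.288 × 241 = 69.408 mol/min
Reaction term: ξ·ΔH°_rxn = 69.408 × -13.6 = -943.95 kJ/min
Sensible, feed 26.8→25 °C: -57.262 kJ/min
Outlet flows (mol/min): A 171.59, B 69.408
Sensible, products 25→149 °C: 4211.5 kJ/min
Q = ΔH = 3210.3 kJ/min = 53.505 kW
Heat supplied = 53.505 kW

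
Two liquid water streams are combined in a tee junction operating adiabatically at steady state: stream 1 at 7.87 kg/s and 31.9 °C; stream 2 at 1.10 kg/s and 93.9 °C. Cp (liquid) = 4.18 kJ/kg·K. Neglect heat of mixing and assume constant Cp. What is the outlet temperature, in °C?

Adiabatic, steady state ⇒ Σ ṁᵢCp,ᵢ(T_out − Tᵢ) = 0
Σ ṁᵢCp,ᵢTᵢ = 7.87×4.18×31.9 + 1.10×4.18×93.9 = 1481.2
Σ ṁᵢCp,ᵢ = 7.87×4.18 + 1.10×4.18 = 37.495
T_out = 1481.2 / 37.495 = 39.503 °C

T_out = 39.5 °C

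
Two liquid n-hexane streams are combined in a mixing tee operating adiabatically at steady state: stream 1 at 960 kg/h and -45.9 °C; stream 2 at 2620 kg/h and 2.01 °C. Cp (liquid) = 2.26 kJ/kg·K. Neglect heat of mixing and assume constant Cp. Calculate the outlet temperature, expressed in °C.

No heat crosses the boundary, so H_out = H_in.
T_out = Σ ṁᵢCp,ᵢTᵢ / Σ ṁᵢCp,ᵢ
      = -87683 / 8090.8 = -10.837 °C

T_out = -10.8 °C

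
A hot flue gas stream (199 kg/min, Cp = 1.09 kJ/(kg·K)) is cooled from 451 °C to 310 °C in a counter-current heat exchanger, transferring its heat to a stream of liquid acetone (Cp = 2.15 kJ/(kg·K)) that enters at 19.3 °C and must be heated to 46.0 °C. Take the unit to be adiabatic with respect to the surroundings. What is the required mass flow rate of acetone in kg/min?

ṁ_c = 533 kg/min

Heat released by hot stream: Q = 199 × 1.09 × (451 − 310) = 30584 kJ/min
Energy balance on cold side (adiabatic exchanger): Q = ṁ_c·Cp_c·(T_c,out − T_c,in)
ṁ_c = 30584 / [2.15 × (46.0 − 19.3)] = 532.78 kg/min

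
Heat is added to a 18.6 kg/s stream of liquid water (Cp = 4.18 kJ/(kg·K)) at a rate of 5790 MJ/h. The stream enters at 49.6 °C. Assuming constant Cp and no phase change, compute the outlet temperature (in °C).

Q = 5790 MJ/h = 1608.3 kJ/s
ΔT = Q/(ṁ·Cp) = 1608.3/(18.6×4.18) = 20.686 K
T_out = 49.6 + 20.686 = 70.286 °C

T_out = 70.3 °C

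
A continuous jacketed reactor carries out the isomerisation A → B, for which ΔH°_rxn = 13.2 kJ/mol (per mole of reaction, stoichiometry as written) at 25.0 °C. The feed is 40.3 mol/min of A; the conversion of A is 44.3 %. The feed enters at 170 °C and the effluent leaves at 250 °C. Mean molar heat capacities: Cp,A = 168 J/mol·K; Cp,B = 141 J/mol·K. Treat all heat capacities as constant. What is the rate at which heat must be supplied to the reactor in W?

Q_in = 11100 W

Extent of reaction ξ = 0.443 × 40.3 = 17.853 mol/min
Reaction term: ξ·ΔH°_rxn = 17.853 × 13.2 = 235.66 kJ/min
Sensible, feed 170→25 °C: -981.71 kJ/min
Outlet flows (mol/min): A 22.447, B 17.853
Sensible, products 25→250 °C: 1414.9 kJ/min
Q = ΔH = 668.83 kJ/min = 11.147 kW
Heat supplied = 11147 W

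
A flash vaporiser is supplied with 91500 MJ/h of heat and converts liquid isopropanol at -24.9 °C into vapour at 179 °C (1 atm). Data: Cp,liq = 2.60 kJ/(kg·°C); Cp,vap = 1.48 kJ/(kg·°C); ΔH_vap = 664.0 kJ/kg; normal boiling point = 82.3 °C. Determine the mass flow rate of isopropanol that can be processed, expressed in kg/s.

ṁ = 23.4 kg/s

Δh = 2.60×(82.3−-24.9) + 664.0 + 1.48×(179−82.3) = 1085.8 kJ/kg
Q = 91500 MJ/h = 25417 kJ/s = 25417 kJ/s
ṁ = Q/Δh = 25417 / 1085.8 = 23.407 kg/s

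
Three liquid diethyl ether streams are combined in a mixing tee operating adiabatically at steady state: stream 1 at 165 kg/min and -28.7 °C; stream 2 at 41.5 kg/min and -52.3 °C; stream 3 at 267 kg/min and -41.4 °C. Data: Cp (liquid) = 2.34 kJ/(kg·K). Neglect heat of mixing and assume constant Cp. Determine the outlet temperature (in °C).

T_out = -37.9 °C

No heat crosses the boundary, so H_out = H_in.
Σ ṁᵢCp,ᵢTᵢ = 165×2.34×-28.7 + 41.5×2.34×-52.3 + 267×2.34×-41.4 = -42026
Σ ṁᵢCp,ᵢ = 165×2.34 + 41.5×2.34 + 267×2.34 = 1108
T_out = -42026 / 1108 = -37.93 °C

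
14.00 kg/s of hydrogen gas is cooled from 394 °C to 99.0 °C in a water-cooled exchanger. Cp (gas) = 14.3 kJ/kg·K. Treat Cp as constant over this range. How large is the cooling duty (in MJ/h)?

Q = ṁ·Cp·ΔT = 14.00 × 14.3 × (99.0 − 394) = -59059 kJ/s
Cooling duty = 212610 MJ/h

Q_c = 213000 MJ/h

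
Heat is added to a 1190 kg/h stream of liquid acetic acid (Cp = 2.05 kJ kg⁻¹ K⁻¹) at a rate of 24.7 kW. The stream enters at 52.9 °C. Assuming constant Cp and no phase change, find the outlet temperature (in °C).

T_out = 89.4 °C

Q = 24.7 kW = 88920 kJ/h
ΔT = Q/(ṁ·Cp) = 88920/(1190×2.05) = 36.45 K
T_out = 52.9 + 36.45 = 89.35 °C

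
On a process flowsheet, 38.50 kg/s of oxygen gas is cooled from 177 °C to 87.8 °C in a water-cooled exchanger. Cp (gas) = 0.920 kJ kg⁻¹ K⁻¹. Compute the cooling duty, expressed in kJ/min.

Q_c = 190000 kJ/min

Q = ṁ·Cp·ΔT = 38.50 × 0.920 × (87.8 − 177) = -3159.5 kJ/s
Cooling duty = 189570 kJ/min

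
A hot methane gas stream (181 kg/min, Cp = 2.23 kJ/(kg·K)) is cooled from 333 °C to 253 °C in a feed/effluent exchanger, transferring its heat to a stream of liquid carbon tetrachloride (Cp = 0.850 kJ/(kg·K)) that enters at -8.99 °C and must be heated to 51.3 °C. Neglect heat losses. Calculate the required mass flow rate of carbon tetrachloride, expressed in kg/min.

Heat released by hot stream: Q = 181 × 2.23 × (333 − 253) = 32290 kJ/min
Energy balance on cold side (adiabatic exchanger): Q = ṁ_c·Cp_c·(T_c,out − T_c,in)
ṁ_c = 32290 / [0.850 × (51.3 − -8.99)] = 630.1 kg/min

ṁ_c = 630 kg/min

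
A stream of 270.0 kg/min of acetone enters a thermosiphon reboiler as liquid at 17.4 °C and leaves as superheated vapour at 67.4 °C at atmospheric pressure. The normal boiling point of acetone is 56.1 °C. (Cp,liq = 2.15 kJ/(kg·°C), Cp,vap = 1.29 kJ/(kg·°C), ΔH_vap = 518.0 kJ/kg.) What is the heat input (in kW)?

liquid 17.4→56.1 °C: 83.205 kJ/kg
vaporisation at 56.1 °C: 518 kJ/kg
vapour 56.1→67.4 °C: 14.577 kJ/kg
Δh = 83.205 + 518 + 14.577 = 615.78 kJ/kg
Q = ṁ·Δh = 270.0 kg/min × 615.78 kJ/kg = 166260 kJ/min
|Q| = 2771 kW

Q = 2770 kW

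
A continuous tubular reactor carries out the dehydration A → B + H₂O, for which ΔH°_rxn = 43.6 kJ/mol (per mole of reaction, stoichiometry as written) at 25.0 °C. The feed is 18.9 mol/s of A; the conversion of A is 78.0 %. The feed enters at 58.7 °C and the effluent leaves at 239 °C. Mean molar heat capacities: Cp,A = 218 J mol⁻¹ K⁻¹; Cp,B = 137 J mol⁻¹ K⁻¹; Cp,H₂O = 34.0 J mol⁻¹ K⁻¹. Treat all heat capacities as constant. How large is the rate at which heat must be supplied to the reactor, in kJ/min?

Extent of reaction ξ = 0.780 × 18.9 = 14.742 mol/s
Reaction term: ξ·ΔH°_rxn = 14.742 × 43.6 = 642.75 kJ/s
Sensible, feed 58.7→25 °C: -138.85 kJ/s
Outlet flows (mol/s): A 4.158, B 14.742, H₂O 14.742
Sensible, products 25→239 °C: 733.45 kJ/s
Q = ΔH = 1237.3 kJ/s = 1237.3 kW
Heat supplied = 74241 kJ/min

Q_in = 74200 kJ/min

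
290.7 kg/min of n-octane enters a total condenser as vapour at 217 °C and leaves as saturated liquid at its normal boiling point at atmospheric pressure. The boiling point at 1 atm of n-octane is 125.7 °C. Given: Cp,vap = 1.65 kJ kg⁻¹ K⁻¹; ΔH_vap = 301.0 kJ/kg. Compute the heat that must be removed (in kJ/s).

vapour 217→125.7 °C: -150.64 kJ/kg
condensation at 125.7 °C: -301 kJ/kg
Δh = -150.64 + -301 = -451.64 kJ/kg
Q = ṁ·Δh = 290.7 kg/min × -451.64 kJ/kg = -131290 kJ/min
|Q| = 2188.2 kW

Q_c = 2190 kJ/s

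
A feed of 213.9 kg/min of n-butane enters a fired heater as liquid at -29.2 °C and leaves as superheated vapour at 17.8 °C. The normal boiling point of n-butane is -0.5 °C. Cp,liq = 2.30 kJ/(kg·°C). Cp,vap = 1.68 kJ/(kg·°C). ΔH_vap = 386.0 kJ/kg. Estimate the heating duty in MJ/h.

Q = 6200 MJ/h

liquid -29.2→-0.5 °C: 66.01 kJ/kg
vaporisation at -0.5 °C: 386 kJ/kg
vapour -0.5→17.8 °C: 30.744 kJ/kg
Δh = 66.01 + 386 + 30.744 = 482.75 kJ/kg
Q = ṁ·Δh = 213.9 kg/min × 482.75 kJ/kg = 103260 kJ/min
|Q| = 1721 kW = 6195.7 MJ/h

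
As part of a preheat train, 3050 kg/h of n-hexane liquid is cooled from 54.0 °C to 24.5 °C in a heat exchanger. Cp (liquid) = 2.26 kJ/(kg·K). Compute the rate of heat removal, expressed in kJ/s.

Q_c = 56.5 kJ/s

Q = ṁ·Cp·ΔT = 3050 × 2.26 × (24.5 − 54.0) = -203340 kJ/h
Converting: 203340 / 3600 s = 56.484 kW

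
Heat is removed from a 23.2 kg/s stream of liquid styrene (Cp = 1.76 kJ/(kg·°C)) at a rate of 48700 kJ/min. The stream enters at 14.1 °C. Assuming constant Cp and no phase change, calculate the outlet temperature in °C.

Q = 48700 kJ/min = 811.67 kJ/s
ΔT = Q/(ṁ·Cp) = 811.67/(23.2×1.76) = 19.878 K
T_out = 14.1 − 19.878 = -5.7782 °C

T_out = -5.78 °C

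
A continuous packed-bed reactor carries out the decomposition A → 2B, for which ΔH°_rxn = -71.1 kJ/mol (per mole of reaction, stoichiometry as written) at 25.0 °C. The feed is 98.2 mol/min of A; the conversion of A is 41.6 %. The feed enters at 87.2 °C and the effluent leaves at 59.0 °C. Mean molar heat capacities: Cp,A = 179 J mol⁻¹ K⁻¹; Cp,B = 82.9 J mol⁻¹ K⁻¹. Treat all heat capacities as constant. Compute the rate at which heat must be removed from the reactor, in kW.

Extent of reaction ξ = 0.416 × 98.2 = 40.851 mol/min
Reaction term: ξ·ΔH°_rxn = 40.851 × -71.1 = -2904.5 kJ/min
Sensible, feed 87.2→25 °C: -1093.3 kJ/min
Outlet flows (mol/min): A 57.349, B 81.702
Sensible, products 25→59.0 °C: 579.31 kJ/min
Q = ΔH = -3418.5 kJ/min = -56.976 kW
Heat removed = 56.976 kW

Q_out = 57.0 kW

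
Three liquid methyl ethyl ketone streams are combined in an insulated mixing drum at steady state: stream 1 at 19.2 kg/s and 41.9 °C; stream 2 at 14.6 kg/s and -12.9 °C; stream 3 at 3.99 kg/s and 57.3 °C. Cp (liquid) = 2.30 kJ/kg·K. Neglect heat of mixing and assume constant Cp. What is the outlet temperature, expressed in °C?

Energy balance with Q = 0: Σ ṁᵢCp,ᵢ(T_out − Tᵢ) = 0
Σ ṁᵢCp,ᵢTᵢ = 19.2×2.30×41.9 + 14.6×2.30×-12.9 + 3.99×2.30×57.3 = 1943
Σ ṁᵢCp,ᵢ = 19.2×2.30 + 14.6×2.30 + 3.99×2.30 = 86.917
T_out = 1943 / 86.917 = 22.354 °C

T_out = 22.4 °C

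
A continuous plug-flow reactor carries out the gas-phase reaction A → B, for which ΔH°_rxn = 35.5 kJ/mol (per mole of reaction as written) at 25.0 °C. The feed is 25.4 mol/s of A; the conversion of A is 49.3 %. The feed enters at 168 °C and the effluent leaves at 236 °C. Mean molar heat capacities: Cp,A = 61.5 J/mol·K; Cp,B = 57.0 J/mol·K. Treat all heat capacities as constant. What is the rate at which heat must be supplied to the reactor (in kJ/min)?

Q_in = 32300 kJ/min

Extent of reaction ξ = 0.493 × 25.4 = 12.522 mol/s
Reaction term: ξ·ΔH°_rxn = 12.522 × 35.5 = 444.54 kJ/s
Sensible, feed 168→25 °C: -223.38 kJ/s
Outlet flows (mol/s): A 12.878, B 12.522
Sensible, products 25→236 °C: 317.71 kJ/s
Q = ΔH = 538.87 kJ/s = 538.87 kW
Heat supplied = 32332 kJ/min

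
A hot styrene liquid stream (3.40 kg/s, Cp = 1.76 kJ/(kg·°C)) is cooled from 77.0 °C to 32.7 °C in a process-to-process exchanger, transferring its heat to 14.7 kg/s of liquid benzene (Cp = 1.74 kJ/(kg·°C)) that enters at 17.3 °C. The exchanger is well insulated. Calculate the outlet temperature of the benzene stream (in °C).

T_c,out = 27.7 °C

Heat released by hot stream: Q = 3.40 × 1.76 × (77.0 − 32.7) = 265.09 kJ/s
Energy balance on cold side (adiabatic exchanger): Q = ṁ_c·Cp_c·(T_c,out − T_c,in)
T_c,out = 17.3 + 265.09/(14.7 × 1.74) = 27.664 °C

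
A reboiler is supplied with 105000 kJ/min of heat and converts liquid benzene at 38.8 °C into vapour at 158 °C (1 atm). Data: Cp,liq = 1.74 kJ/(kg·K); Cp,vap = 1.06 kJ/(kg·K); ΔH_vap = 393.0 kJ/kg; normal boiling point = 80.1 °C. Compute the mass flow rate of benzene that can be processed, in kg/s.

ṁ = 3.20 kg/s

Δh = 1.74×(80.1−38.8) + 393.0 + 1.06×(158−80.1) = 547.44 kJ/kg
Q = 105000 kJ/min = 1750 kJ/s = 1750 kJ/s
ṁ = Q/Δh = 1750 / 547.44 = 3.1967 kg/s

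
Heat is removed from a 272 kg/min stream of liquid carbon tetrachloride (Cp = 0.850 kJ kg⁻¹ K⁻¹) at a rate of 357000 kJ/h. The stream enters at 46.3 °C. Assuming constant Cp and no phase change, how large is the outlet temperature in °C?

T_out = 20.6 °C

Q = 357000 kJ/h = 5950 kJ/min
ΔT = Q/(ṁ·Cp) = 5950/(272×0.850) = 25.735 K
T_out = 46.3 − 25.735 = 20.565 °C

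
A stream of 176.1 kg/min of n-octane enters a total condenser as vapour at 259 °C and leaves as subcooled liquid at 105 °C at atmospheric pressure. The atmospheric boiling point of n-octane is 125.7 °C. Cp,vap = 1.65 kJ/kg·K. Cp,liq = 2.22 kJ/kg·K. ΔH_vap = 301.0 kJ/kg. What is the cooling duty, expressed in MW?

vapour 259→125.7 °C: -219.94 kJ/kg
condensation at 125.7 °C: -301 kJ/kg
liquid 125.7→105 °C: -45.954 kJ/kg
Δh = -219.94 + -301 + -45.954 = -566.9 kJ/kg
Q = ṁ·Δh = 176.1 kg/min × -566.9 kJ/kg = -99831 kJ/min
|Q| = 1663.8 kW = 1.6638 MW

Q_c = 1.66 MW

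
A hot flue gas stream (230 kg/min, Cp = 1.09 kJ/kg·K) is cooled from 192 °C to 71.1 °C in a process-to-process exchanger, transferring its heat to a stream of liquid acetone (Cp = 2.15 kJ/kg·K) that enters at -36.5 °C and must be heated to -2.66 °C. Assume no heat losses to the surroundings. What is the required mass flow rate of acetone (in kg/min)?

ṁ_c = 417 kg/min

Heat released by hot stream: Q = 230 × 1.09 × (192 − 71.1) = 30310 kJ/min
Energy balance on cold side (adiabatic exchanger): Q = ṁ_c·Cp_c·(T_c,out − T_c,in)
ṁ_c = 30310 / [2.15 × (-2.66 − -36.5)] = 416.59 kg/min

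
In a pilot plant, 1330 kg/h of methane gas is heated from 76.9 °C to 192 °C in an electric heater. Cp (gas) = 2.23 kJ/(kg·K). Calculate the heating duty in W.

Q = ṁ·Cp·ΔT = 1330 × 2.23 × (192 − 76.9) = 341380 kJ/h
Converting: 341380 / 3600 s = 94.826 kW
Heating duty = 94826 W

Q = 94800 W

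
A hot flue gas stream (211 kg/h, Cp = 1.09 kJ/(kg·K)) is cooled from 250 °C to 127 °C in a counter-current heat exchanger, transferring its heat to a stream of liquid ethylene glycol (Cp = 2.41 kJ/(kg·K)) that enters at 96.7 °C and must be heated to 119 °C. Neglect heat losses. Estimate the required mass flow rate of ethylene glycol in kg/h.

ṁ_c = 526 kg/h

Heat released by hot stream: Q = 211 × 1.09 × (250 − 127) = 28289 kJ/h
Energy balance on cold side (adiabatic exchanger): Q = ṁ_c·Cp_c·(T_c,out − T_c,in)
ṁ_c = 28289 / [2.41 × (119 − 96.7)] = 526.37 kg/h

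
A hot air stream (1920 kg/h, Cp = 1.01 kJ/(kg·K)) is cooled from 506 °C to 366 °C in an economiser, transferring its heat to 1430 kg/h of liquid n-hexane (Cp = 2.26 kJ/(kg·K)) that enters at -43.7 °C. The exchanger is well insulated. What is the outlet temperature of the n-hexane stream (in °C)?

Heat released by hot stream: Q = 1920 × 1.01 × (506 − 366) = 271490 kJ/h
Energy balance on cold side (adiabatic exchanger): Q = ṁ_c·Cp_c·(T_c,out − T_c,in)
T_c,out = -43.7 + 271490/(1430 × 2.26) = 40.305 °C

T_c,out = 40.3 °C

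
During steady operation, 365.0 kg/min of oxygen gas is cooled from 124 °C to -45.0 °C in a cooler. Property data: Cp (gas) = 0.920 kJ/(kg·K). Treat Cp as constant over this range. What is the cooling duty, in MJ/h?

Q_c = 3410 MJ/h

Q = ṁ·Cp·ΔT = 365.0 × 0.920 × (-45.0 − 124) = -56750 kJ/min
Converting: 56750 / 60 s = 945.84 kW
Cooling duty = 3405 MJ/h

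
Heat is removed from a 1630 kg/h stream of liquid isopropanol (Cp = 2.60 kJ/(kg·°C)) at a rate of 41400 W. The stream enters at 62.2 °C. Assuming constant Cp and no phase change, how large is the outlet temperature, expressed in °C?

T_out = 27.0 °C

Q = 41400 W = 149040 kJ/h
ΔT = Q/(ṁ·Cp) = 149040/(1630×2.60) = 35.168 K
T_out = 62.2 − 35.168 = 27.032 °C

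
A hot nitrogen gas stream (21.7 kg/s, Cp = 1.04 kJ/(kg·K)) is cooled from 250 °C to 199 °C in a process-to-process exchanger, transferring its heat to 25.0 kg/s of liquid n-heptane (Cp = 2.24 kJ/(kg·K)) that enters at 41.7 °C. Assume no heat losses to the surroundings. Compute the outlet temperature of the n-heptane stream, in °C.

Heat released by hot stream: Q = 21.7 × 1.04 × (250 − 199) = 1151 kJ/s
Energy balance on cold side (adiabatic exchanger): Q = ṁ_c·Cp_c·(T_c,out − T_c,in)
T_c,out = 41.7 + 1151/(25.0 × 2.24) = 62.253 °C

T_c,out = 62.3 °C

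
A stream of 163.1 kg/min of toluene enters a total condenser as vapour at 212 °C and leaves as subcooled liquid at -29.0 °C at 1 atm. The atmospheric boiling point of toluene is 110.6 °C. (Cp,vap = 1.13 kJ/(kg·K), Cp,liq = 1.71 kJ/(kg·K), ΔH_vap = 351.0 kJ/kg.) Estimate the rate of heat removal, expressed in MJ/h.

Q_c = 6890 MJ/h

vapour 212→110.6 °C: -114.58 kJ/kg
condensation at 110.6 °C: -351 kJ/kg
liquid 110.6→-29.0 °C: -238.72 kJ/kg
Δh = -114.58 + -351 + -238.72 = -704.3 kJ/kg
Q = ṁ·Δh = 163.1 kg/min × -704.3 kJ/kg = -114870 kJ/min
|Q| = 1914.5 kW = 6892.3 MJ/h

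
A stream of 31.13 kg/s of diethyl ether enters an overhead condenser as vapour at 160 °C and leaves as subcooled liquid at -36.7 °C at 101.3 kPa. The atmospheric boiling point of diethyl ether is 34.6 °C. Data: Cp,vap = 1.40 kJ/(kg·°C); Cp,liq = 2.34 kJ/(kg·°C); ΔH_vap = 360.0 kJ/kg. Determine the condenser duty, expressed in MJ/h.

Q_c = 78700 MJ/h

vapour 160→34.6 °C: -175.56 kJ/kg
condensation at 34.6 °C: -360 kJ/kg
liquid 34.6→-36.7 °C: -166.84 kJ/kg
Δh = -175.56 + -360 + -166.84 = -702.4 kJ/kg
Q = ṁ·Δh = 31.13 kg/s × -702.4 kJ/kg = -21866 kJ/s
|Q| = 21866 kW = 78717 MJ/h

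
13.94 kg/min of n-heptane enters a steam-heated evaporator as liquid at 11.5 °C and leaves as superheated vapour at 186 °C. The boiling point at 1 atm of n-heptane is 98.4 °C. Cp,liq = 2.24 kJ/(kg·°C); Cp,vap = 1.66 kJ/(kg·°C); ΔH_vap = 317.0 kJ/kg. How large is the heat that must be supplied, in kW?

Q = 153 kW

liquid 11.5→98.4 °C: 194.66 kJ/kg
vaporisation at 98.4 °C: 317 kJ/kg
vapour 98.4→186 °C: 145.42 kJ/kg
Δh = 194.66 + 317 + 145.42 = 657.07 kJ/kg
Q = ṁ·Δh = 13.94 kg/min × 657.07 kJ/kg = 9159.6 kJ/min
|Q| = 152.66 kW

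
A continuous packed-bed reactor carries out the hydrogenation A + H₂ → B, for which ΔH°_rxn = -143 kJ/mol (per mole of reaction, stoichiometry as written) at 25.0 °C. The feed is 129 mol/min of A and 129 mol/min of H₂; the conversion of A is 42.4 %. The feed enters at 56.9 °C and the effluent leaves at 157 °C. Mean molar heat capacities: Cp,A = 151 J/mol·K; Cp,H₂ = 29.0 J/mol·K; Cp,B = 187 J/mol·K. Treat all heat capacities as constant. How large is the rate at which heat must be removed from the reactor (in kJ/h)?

Q_out = 327000 kJ/h

Extent of reaction ξ = 0.424 × 129 = 54.696 mol/min
Reaction term: ξ·ΔH°_rxn = 54.696 × -143 = -7821.5 kJ/min
Sensible, feed 56.9→25 °C: -740.72 kJ/min
Outlet flows (mol/min): A 74.304, H₂ 74.304, B 54.696
Sensible, products 25→157 °C: 3115.6 kJ/min
Q = ΔH = -5446.7 kJ/min = -90.778 kW
Heat removed = 326800 kJ/h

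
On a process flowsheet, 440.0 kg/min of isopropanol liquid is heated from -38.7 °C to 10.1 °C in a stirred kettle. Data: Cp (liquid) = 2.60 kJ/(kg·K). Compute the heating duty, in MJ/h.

Q = 3350 MJ/h

Q = ṁ·Cp·ΔT = 440.0 × 2.60 × (10.1 − -38.7) = 55827 kJ/min
Converting: 55827 / 60 s = 930.45 kW
Heating duty = 3349.6 MJ/h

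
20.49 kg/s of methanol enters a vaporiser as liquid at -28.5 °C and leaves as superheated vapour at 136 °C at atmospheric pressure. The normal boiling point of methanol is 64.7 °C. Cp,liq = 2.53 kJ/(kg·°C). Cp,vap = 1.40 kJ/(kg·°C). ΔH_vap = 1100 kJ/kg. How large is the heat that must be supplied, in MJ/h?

liquid -28.5→64.7 °C: 235.8 kJ/kg
vaporisation at 64.7 °C: 1100 kJ/kg
vapour 64.7→136 °C: 99.82 kJ/kg
Δh = 235.8 + 1100 + 99.82 = 1435.6 kJ/kg
Q = ṁ·Δh = 20.49 kg/s × 1435.6 kJ/kg = 29416 kJ/s
|Q| = 29416 kW = 105900 MJ/h

Q = 106000 MJ/h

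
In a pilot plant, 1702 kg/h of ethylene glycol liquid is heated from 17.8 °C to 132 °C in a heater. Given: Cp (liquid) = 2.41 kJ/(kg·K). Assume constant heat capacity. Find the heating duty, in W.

Q = ṁ·Cp·ΔT = 1702 × 2.41 × (132 − 17.8) = 468430 kJ/h
Converting: 468430 / 3600 s = 130.12 kW
Heating duty = 130120 W

Q = 130000 W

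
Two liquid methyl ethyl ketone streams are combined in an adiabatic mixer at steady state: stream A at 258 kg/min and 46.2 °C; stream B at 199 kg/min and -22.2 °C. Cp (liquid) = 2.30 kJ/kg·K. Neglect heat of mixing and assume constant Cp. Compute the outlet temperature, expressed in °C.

T_out = 16.4 °C

No heat crosses the boundary, so H_out = H_in.
T_out = Σ ṁᵢCp,ᵢTᵢ / Σ ṁᵢCp,ᵢ
      = 17254 / 1051.1 = 16.415 °C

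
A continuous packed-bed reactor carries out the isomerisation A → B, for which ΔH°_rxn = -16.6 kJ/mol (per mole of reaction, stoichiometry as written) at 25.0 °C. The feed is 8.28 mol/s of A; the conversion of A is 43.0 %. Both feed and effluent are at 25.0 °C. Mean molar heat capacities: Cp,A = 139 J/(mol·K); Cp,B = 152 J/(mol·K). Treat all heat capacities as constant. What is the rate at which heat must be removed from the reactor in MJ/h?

Q_out = 213 MJ/h

Extent of reaction ξ = 0.430 × 8.28 = 3.5604 mol/s
Reaction term: ξ·ΔH°_rxn = 3.5604 × -16.6 = -59.103 kJ/s
Q = ΔH = -59.103 kJ/s = -59.103 kW
Heat removed = 212.77 MJ/h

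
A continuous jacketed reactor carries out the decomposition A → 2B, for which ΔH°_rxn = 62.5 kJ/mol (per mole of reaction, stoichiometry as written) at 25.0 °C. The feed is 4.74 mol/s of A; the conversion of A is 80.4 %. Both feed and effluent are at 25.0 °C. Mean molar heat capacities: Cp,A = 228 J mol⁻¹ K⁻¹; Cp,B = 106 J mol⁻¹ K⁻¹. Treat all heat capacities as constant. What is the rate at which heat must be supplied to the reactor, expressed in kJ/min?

Extent of reaction ξ = 0.804 × 4.74 = 3.811 mol/s
Reaction term: ξ·ΔH°_rxn = 3.811 × 62.5 = 238.19 kJ/s
Q = ΔH = 238.19 kJ/s = 238.19 kW
Heat supplied = 14291 kJ/min

Q_in = 14300 kJ/min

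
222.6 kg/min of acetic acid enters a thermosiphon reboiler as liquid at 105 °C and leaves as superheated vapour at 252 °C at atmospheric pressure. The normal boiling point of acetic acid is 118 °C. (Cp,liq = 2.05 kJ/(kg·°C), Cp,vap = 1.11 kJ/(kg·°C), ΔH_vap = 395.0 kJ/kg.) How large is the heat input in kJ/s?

liquid 105→118 °C: 26.65 kJ/kg
vaporisation at 118 °C: 395 kJ/kg
vapour 118→252 °C: 148.74 kJ/kg
Δh = 26.65 + 395 + 148.74 = 570.39 kJ/kg
Q = ṁ·Δh = 222.6 kg/min × 570.39 kJ/kg = 126970 kJ/min
|Q| = 2116.1 kW

Q = 2120 kJ/s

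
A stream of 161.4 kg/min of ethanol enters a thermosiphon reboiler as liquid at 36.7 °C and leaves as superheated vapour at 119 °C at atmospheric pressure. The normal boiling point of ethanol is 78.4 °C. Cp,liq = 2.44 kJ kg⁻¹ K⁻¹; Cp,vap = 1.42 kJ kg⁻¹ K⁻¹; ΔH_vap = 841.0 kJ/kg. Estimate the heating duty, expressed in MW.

liquid 36.7→78.4 °C: 101.75 kJ/kg
vaporisation at 78.4 °C: 841 kJ/kg
vapour 78.4→119 °C: 57.652 kJ/kg
Δh = 101.75 + 841 + 57.652 = 1000.4 kJ/kg
Q = ṁ·Δh = 161.4 kg/min × 1000.4 kJ/kg = 161460 kJ/min
|Q| = 2691.1 kW = 2.6911 MW

Q = 2.69 MW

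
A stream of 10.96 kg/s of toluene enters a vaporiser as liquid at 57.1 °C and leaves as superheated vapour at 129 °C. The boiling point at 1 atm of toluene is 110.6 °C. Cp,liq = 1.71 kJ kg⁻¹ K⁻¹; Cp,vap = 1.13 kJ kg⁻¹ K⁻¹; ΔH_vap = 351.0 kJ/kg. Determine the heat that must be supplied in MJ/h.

Q = 18300 MJ/h

liquid 57.1→110.6 °C: 91.485 kJ/kg
vaporisation at 110.6 °C: 351 kJ/kg
vapour 110.6→129 °C: 20.792 kJ/kg
Δh = 91.485 + 351 + 20.792 = 463.28 kJ/kg
Q = ṁ·Δh = 10.96 kg/s × 463.28 kJ/kg = 5077.5 kJ/s
|Q| = 5077.5 kW = 18279 MJ/h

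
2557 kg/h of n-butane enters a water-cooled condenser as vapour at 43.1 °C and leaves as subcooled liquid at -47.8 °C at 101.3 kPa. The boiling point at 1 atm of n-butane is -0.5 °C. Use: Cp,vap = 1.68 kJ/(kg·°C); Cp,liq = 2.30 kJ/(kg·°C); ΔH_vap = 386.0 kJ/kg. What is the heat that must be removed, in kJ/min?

vapour 43.1→-0.5 °C: -73.248 kJ/kg
condensation at -0.5 °C: -386 kJ/kg
liquid -0.5→-47.8 °C: -108.79 kJ/kg
Δh = -73.248 + -386 + -108.79 = -568.04 kJ/kg
Q = ṁ·Δh = 2557 kg/h × -568.04 kJ/kg = -1.4525e+06 kJ/h
|Q| = 403.46 kW = 24208 kJ/min

Q_c = 24200 kJ/min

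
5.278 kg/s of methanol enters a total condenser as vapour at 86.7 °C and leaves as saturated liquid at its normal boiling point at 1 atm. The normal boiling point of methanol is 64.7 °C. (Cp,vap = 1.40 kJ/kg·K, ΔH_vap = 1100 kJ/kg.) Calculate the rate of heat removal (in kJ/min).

Q_c = 358000 kJ/min

vapour 86.7→64.7 °C: -30.8 kJ/kg
condensation at 64.7 °C: -1100 kJ/kg
Δh = -30.8 + -1100 = -1130.8 kJ/kg
Q = ṁ·Δh = 5.278 kg/s × -1130.8 kJ/kg = -5968.4 kJ/s
|Q| = 5968.4 kW = 358100 kJ/min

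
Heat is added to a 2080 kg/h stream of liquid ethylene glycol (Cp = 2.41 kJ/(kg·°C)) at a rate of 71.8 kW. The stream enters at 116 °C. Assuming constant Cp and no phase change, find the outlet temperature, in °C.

Q = 71.8 kW = 258480 kJ/h
ΔT = Q/(ṁ·Cp) = 258480/(2080×2.41) = 51.564 K
T_out = 116 + 51.564 = 167.56 °C

T_out = 168 °C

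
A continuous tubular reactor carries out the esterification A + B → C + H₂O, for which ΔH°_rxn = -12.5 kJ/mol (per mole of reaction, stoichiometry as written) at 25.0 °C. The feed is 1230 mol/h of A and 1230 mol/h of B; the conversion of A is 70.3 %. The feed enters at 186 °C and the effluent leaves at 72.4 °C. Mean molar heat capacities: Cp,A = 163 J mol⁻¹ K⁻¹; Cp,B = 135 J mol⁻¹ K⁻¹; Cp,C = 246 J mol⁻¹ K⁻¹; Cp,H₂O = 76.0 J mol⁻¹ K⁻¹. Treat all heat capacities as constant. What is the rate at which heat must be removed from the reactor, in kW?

Q_out = 14.3 kW

Extent of reaction ξ = 0.703 × 1230 = 864.69 mol/h
Reaction term: ξ·ΔH°_rxn = 864.69 × -12.5 = -10809 kJ/h
Sensible, feed 186→25 °C: -59013 kJ/h
Outlet flows (mol/h): A 365.31, B 365.31, C 864.69, H₂O 864.69
Sensible, products 25→72.4 °C: 18358 kJ/h
Q = ΔH = -51464 kJ/h = -14.296 kW
Heat removed = 14.296 kW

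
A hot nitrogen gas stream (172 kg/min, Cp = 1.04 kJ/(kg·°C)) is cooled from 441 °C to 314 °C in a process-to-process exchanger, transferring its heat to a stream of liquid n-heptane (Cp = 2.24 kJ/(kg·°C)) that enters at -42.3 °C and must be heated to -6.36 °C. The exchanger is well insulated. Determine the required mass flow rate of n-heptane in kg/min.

ṁ_c = 282 kg/min

Heat released by hot stream: Q = 172 × 1.04 × (441 − 314) = 22718 kJ/min
Energy balance on cold side (adiabatic exchanger): Q = ṁ_c·Cp_c·(T_c,out − T_c,in)
ṁ_c = 22718 / [2.24 × (-6.36 − -42.3)] = 282.19 kg/min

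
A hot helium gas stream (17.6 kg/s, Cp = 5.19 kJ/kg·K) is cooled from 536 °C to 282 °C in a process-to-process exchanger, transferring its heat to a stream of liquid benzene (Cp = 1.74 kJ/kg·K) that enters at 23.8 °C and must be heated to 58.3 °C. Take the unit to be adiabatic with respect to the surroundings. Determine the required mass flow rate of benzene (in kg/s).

Heat released by hot stream: Q = 17.6 × 5.19 × (536 − 282) = 23201 kJ/s
Energy balance on cold side (adiabatic exchanger): Q = ṁ_c·Cp_c·(T_c,out − T_c,in)
ṁ_c = 23201 / [1.74 × (58.3 − 23.8)] = 386.5 kg/s

ṁ_c = 386 kg/s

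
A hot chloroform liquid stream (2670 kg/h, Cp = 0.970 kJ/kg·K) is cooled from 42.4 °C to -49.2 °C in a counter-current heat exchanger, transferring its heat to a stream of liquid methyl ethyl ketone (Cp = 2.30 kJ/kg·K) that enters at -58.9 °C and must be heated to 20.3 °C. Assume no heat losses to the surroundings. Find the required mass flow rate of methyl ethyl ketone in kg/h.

Heat released by hot stream: Q = 2670 × 0.970 × (42.4 − -49.2) = 237230 kJ/h
Energy balance on cold side (adiabatic exchanger): Q = ṁ_c·Cp_c·(T_c,out − T_c,in)
ṁ_c = 237230 / [2.30 × (20.3 − -58.9)] = 1302.3 kg/h

ṁ_c = 1300 kg/h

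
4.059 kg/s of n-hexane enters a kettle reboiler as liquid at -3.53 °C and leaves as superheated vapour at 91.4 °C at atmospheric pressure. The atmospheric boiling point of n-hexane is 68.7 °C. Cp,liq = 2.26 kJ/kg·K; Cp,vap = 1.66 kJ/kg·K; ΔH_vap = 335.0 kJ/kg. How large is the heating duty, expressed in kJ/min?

liquid -3.53→68.7 °C: 163.24 kJ/kg
vaporisation at 68.7 °C: 335 kJ/kg
vapour 68.7→91.4 °C: 37.682 kJ/kg
Δh = 163.24 + 335 + 37.682 = 535.92 kJ/kg
Q = ṁ·Δh = 4.059 kg/s × 535.92 kJ/kg = 2175.3 kJ/s
|Q| = 2175.3 kW = 130520 kJ/min

Q = 131000 kJ/min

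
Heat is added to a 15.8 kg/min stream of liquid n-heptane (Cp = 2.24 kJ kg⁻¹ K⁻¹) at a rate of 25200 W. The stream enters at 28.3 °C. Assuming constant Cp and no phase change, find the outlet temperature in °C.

T_out = 71.0 °C

Q = 25200 W = 1512 kJ/min
ΔT = Q/(ṁ·Cp) = 1512/(15.8×2.24) = 42.722 K
T_out = 28.3 + 42.722 = 71.022 °C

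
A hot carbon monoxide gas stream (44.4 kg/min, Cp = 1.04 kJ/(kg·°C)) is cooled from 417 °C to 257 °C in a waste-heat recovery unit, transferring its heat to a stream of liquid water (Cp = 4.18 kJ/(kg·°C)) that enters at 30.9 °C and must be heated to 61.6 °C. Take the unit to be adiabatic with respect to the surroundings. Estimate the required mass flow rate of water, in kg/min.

Heat released by hot stream: Q = 44.4 × 1.04 × (417 − 257) = 7388.2 kJ/min
Energy balance on cold side (adiabatic exchanger): Q = ṁ_c·Cp_c·(T_c,out − T_c,in)
ṁ_c = 7388.2 / [4.18 × (61.6 − 30.9)] = 57.573 kg/min

ṁ_c = 57.6 kg/min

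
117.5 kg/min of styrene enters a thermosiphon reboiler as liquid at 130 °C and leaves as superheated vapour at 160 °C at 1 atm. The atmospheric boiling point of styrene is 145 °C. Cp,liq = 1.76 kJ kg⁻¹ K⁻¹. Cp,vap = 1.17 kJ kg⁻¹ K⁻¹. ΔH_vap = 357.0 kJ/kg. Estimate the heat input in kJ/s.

Q = 785 kJ/s

liquid 130→145 °C: 26.4 kJ/kg
vaporisation at 145 °C: 357 kJ/kg
vapour 145→160 °C: 17.55 kJ/kg
Δh = 26.4 + 357 + 17.55 = 400.95 kJ/kg
Q = ṁ·Δh = 117.5 kg/min × 400.95 kJ/kg = 47112 kJ/min
|Q| = 785.19 kW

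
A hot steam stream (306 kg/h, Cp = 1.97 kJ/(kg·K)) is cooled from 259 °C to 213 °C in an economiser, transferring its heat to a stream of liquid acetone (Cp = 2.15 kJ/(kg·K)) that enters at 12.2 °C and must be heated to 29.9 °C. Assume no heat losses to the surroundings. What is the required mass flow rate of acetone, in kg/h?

Heat released by hot stream: Q = 306 × 1.97 × (259 − 213) = 27730 kJ/h
Energy balance on cold side (adiabatic exchanger): Q = ṁ_c·Cp_c·(T_c,out − T_c,in)
ṁ_c = 27730 / [2.15 × (29.9 − 12.2)] = 728.67 kg/h

ṁ_c = 729 kg/h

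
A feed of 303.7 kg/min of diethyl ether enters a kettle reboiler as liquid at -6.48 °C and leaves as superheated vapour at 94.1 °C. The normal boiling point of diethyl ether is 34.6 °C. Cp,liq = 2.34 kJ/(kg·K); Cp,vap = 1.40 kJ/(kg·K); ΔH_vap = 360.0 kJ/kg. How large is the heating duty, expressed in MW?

liquid -6.48→34.6 °C: 96.127 kJ/kg
vaporisation at 34.6 °C: 360 kJ/kg
vapour 34.6→94.1 °C: 83.3 kJ/kg
Δh = 96.127 + 360 + 83.3 = 539.43 kJ/kg
Q = ṁ·Δh = 303.7 kg/min × 539.43 kJ/kg = 163820 kJ/min
|Q| = 2730.4 kW = 2.7304 MW

Q = 2.73 MW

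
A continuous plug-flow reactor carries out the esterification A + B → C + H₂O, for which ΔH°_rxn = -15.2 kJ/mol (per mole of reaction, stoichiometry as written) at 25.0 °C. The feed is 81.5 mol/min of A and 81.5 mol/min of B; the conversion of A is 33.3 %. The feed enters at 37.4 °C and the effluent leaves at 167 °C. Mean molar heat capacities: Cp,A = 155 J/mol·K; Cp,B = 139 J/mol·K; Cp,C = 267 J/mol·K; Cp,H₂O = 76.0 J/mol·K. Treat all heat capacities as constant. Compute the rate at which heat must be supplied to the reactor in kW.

Extent of reaction ξ = 0.333 × 81.5 = 27.14 mol/min
Reaction term: ξ·ΔH°_rxn = 27.14 × -15.2 = -412.52 kJ/min
Sensible, feed 37.4→25 °C: -297.12 kJ/min
Outlet flows (mol/min): A 54.361, B 54.361, C 27.14, H₂O 27.14
Sensible, products 25→167 °C: 3591.3 kJ/min
Q = ΔH = 2881.7 kJ/min = 48.028 kW
Heat supplied = 48.028 kW

Q_in = 48.0 kW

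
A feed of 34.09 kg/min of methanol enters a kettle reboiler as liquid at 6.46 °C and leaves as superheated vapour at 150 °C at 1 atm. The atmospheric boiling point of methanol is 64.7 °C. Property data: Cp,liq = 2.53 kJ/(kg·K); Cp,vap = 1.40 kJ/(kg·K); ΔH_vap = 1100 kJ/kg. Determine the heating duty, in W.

liquid 6.46→64.7 °C: 147.35 kJ/kg
vaporisation at 64.7 °C: 1100 kJ/kg
vapour 64.7→150 °C: 119.42 kJ/kg
Δh = 147.35 + 1100 + 119.42 = 1366.8 kJ/kg
Q = ṁ·Δh = 34.09 kg/min × 1366.8 kJ/kg = 46593 kJ/min
|Q| = 776.55 kW = 776550 W

Q = 777000 W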